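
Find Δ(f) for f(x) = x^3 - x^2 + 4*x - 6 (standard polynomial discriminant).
Δ = -804

For x^3 + a x^2 + b x + c the discriminant is Δ = 18 a b c - 4 a^3 c + a^2 b^2 - 4 b^3 - 27 c^2.
Plug a = -1, b = 4, c = -6:
  18*(-1)*(4)*(-6) - 4*(-1)^3*(-6) + (-1)^2*(4)^2 - 4*(4)^3 - 27*(-6)^2
  = 432 + (-24) + 16 + (-256) + (-972)
  = -804.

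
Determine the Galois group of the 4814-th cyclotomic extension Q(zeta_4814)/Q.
|Gal(Q(zeta_4814)/Q)| = phi(4814) = 2296; group ≅ (Z/4814Z)^* ≅ Z/28Z × Z/82Z

The n-th cyclotomic polynomial Φ_4814(x) is the minimal polynomial of zeta_4814 over Q and has degree phi(4814) = 2296. So Q(zeta_4814) is a degree-2296 Galois extension with Galois group (Z/4814Z)^*. By CRT, (Z/4814Z)^* ≅ (Z/2Z)^* × (Z/29Z)^* × (Z/83Z)^*. Each prime-power unit group is (Z/2Z)^* ≅ trivial group (order 1); (Z/29Z)^* ≅ Z/28Z; (Z/83Z)^* ≅ Z/82Z. Hence Gal(Q(zeta_4814)/Q) ≅ Z/28Z × Z/82Z.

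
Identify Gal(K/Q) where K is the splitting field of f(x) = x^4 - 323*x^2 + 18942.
Gal(K/Q) = V_4 (Klein four-group, Z/2Z × Z/2Z)

f factors as (x^2 - 77)(x^2 - 246), so the splitting field is K = Q(sqrt(77), sqrt(246)). The elements 77, 246, 18942 are all non-squares in Q, so sqrt(77) and sqrt(246) generate independent quadratic extensions. Thus [K:Q] = 4 and Gal(K/Q) is generated by the two order-2 automorphisms sqrt(77) ↦ -sqrt(77) and sqrt(246) ↦ -sqrt(246), giving V_4.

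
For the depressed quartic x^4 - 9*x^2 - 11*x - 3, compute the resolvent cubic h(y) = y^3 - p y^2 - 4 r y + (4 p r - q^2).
h(y) = y^3 + 9*y^2 + 12*y - 13

Identify coefficients: p = -9, q = -11, r = -3.
Plug into h(y) = y^3 - p y^2 - 4 r y + (4 p r - q^2):
  h(y) = y^3 - (-9) y^2 - 4*(-3) y + (4*(-9)*(-3) - (-11)^2)
       = y^3 + (9) y^2 + (12) y + (-13).
Simplifying: h(y) = y^3 + 9*y^2 + 12*y - 13.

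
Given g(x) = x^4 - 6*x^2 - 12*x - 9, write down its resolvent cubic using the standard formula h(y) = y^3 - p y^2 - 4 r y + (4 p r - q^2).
h(y) = y^3 + 6*y^2 + 36*y + 72

Identify coefficients: p = -6, q = -12, r = -9.
Plug into h(y) = y^3 - p y^2 - 4 r y + (4 p r - q^2):
  h(y) = y^3 - (-6) y^2 - 4*(-9) y + (4*(-6)*(-9) - (-12)^2)
       = y^3 + (6) y^2 + (36) y + (72).
Simplifying: h(y) = y^3 + 6*y^2 + 36*y + 72.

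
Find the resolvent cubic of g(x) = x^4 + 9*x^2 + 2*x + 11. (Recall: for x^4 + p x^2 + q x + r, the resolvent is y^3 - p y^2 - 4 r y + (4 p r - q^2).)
h(y) = y^3 - 9*y^2 - 44*y + 392

Identify coefficients: p = 9, q = 2, r = 11.
Plug into h(y) = y^3 - p y^2 - 4 r y + (4 p r - q^2):
  h(y) = y^3 - (9) y^2 - 4*(11) y + (4*(9)*(11) - (2)^2)
       = y^3 + (-9) y^2 + (-44) y + (392).
Simplifying: h(y) = y^3 - 9*y^2 - 44*y + 392.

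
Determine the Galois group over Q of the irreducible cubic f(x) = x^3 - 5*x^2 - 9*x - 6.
Gal(K/Q) = S_3 (symmetric group of order 6)

Compute the discriminant of x^3 + (-5)*x^2 + (-9)*x + (-6): Δ = -3891. Since Δ is not a rational square, the Galois group is not contained in A_3; it must be the full S_3 (irreducibility of the cubic rules out anything smaller).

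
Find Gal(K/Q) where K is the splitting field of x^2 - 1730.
Gal(K/Q) = Z/2Z (cyclic of order 2)

x^2 - 1730 is irreducible over Q since 1730 is not a rational square. The splitting field Q(sqrt(1730)) has degree 2 over Q, and its unique nontrivial automorphism is sqrt(1730) ↦ -sqrt(1730). Hence Gal(Q(sqrt(1730))/Q) = Z/2Z.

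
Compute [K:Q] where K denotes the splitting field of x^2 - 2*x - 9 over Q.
[K:Q] = 2

The discriminant of x^2 + (-2)*x + (-9) is b^2 - 4c = 4 - (-36) = 40. Since 40 is not a perfect square in Q, the polynomial is irreducible over Q. Its two roots generate a degree-2 extension, so [K:Q] = 2.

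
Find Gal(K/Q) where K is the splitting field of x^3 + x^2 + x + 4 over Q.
Gal(K/Q) = S_3 (symmetric group of order 6)

Compute the discriminant of x^3 + (1)*x^2 + (1)*x + (4): Δ = -379. Since Δ is not a rational square, the Galois group is not contained in A_3; it must be the full S_3 (irreducibility of the cubic rules out anything smaller).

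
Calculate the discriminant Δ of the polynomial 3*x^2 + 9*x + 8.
Δ = -15

For a quadratic a x^2 + b x + c the discriminant is Δ = b^2 - 4ac = (9)^2 - 4*(3)*(8) = 81 - (96) = -15.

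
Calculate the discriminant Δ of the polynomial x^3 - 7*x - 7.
Δ = 49

For a depressed cubic x^3 + p x + q the discriminant is Δ = -4 p^3 - 27 q^2 = -4*(-7)^3 - 27*(-7)^2 = 1372 - 1323 = 49.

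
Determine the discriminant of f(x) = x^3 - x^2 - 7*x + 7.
Δ = 1008

For x^3 + a x^2 + b x + c the discriminant is Δ = 18 a b c - 4 a^3 c + a^2 b^2 - 4 b^3 - 27 c^2.
Plug a = -1, b = -7, c = 7:
  18*(-1)*(-7)*(7) - 4*(-1)^3*(7) + (-1)^2*(-7)^2 - 4*(-7)^3 - 27*(7)^2
  = 882 + (28) + 49 + (1372) + (-1323)
  = 1008.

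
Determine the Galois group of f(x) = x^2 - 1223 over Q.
Gal(K/Q) = Z/2Z (cyclic of order 2)

x^2 - 1223 is irreducible over Q since 1223 is not a rational square. The splitting field Q(sqrt(1223)) has degree 2 over Q, and its unique nontrivial automorphism is sqrt(1223) ↦ -sqrt(1223). Hence Gal(Q(sqrt(1223))/Q) = Z/2Z.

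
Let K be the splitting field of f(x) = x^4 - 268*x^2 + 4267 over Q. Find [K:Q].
[K:Q] = 4

f factors as (x^2 - 251)(x^2 - 17); the splitting field is K = Q(sqrt(251), sqrt(17)). Since 251, 17, and 4267 are all non-squares in Q, the three subfields Q(sqrt(251)), Q(sqrt(17)), Q(sqrt(4267)) are distinct degree-2 extensions, so [K:Q] = 4 (Klein four Galois group).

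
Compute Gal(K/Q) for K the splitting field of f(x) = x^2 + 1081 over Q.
Gal(K/Q) = Z/2Z (cyclic of order 2)

x^2 + 1081 is irreducible over Q since -1081 is not a rational square. The splitting field Q(sqrt(-1081)) has degree 2 over Q, and its unique nontrivial automorphism is sqrt(-1081) ↦ -sqrt(-1081). Hence Gal(Q(sqrt(-1081))/Q) = Z/2Z.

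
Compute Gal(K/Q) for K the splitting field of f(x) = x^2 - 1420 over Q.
Gal(K/Q) = Z/2Z (cyclic of order 2)

x^2 - 1420 is irreducible over Q since 1420 is not a rational square. The splitting field Q(sqrt(1420)) has degree 2 over Q, and its unique nontrivial automorphism is sqrt(1420) ↦ -sqrt(1420). Hence Gal(Q(sqrt(1420))/Q) = Z/2Z.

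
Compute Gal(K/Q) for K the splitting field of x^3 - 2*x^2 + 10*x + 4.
Gal(K/Q) = S_3 (symmetric group of order 6)

Compute the discriminant of x^3 + (-2)*x^2 + (10)*x + (4): Δ = -5344. Since Δ is not a rational square, the Galois group is not contained in A_3; it must be the full S_3 (irreducibility of the cubic rules out anything smaller).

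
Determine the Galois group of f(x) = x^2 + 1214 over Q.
Gal(K/Q) = Z/2Z (cyclic of order 2)

x^2 + 1214 is irreducible over Q since -1214 is not a rational square. The splitting field Q(sqrt(-1214)) has degree 2 over Q, and its unique nontrivial automorphism is sqrt(-1214) ↦ -sqrt(-1214). Hence Gal(Q(sqrt(-1214))/Q) = Z/2Z.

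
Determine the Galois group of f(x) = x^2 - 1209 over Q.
Gal(K/Q) = Z/2Z (cyclic of order 2)

x^2 - 1209 is irreducible over Q since 1209 is not a rational square. The splitting field Q(sqrt(1209)) has degree 2 over Q, and its unique nontrivial automorphism is sqrt(1209) ↦ -sqrt(1209). Hence Gal(Q(sqrt(1209))/Q) = Z/2Z.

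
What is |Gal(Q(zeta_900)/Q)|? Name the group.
|Gal(Q(zeta_900)/Q)| = phi(900) = 240; group ≅ (Z/900Z)^* ≅ Z/2Z × Z/6Z × Z/20Z

The n-th cyclotomic polynomial Φ_900(x) is the minimal polynomial of zeta_900 over Q and has degree phi(900) = 240. So Q(zeta_900) is a degree-240 Galois extension with Galois group (Z/900Z)^*. By CRT, (Z/900Z)^* ≅ (Z/4Z)^* × (Z/9Z)^* × (Z/25Z)^*. Each prime-power unit group is (Z/4Z)^* ≅ Z/2Z; (Z/9Z)^* ≅ Z/6Z; (Z/25Z)^* ≅ Z/20Z. Hence Gal(Q(zeta_900)/Q) ≅ Z/2Z × Z/6Z × Z/20Z.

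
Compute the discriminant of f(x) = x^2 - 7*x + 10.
Δ = 9

For a quadratic a x^2 + b x + c the discriminant is Δ = b^2 - 4ac = (-7)^2 - 4*(1)*(10) = 49 - (40) = 9.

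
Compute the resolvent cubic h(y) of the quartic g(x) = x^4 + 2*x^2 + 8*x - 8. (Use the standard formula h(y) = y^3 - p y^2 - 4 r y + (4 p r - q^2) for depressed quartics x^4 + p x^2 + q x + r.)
h(y) = y^3 - 2*y^2 + 32*y - 128

Identify coefficients: p = 2, q = 8, r = -8.
Plug into h(y) = y^3 - p y^2 - 4 r y + (4 p r - q^2):
  h(y) = y^3 - (2) y^2 - 4*(-8) y + (4*(2)*(-8) - (8)^2)
       = y^3 + (-2) y^2 + (32) y + (-128).
Simplifying: h(y) = y^3 - 2*y^2 + 32*y - 128.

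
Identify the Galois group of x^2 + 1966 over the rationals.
Gal(K/Q) = Z/2Z (cyclic of order 2)

x^2 + 1966 is irreducible over Q since -1966 is not a rational square. The splitting field Q(sqrt(-1966)) has degree 2 over Q, and its unique nontrivial automorphism is sqrt(-1966) ↦ -sqrt(-1966). Hence Gal(Q(sqrt(-1966))/Q) = Z/2Z.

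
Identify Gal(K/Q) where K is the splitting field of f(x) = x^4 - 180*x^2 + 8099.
Gal(K/Q) = V_4 (Klein four-group, Z/2Z × Z/2Z)

f factors as (x^2 - 91)(x^2 - 89), so the splitting field is K = Q(sqrt(91), sqrt(89)). The elements 91, 89, 8099 are all non-squares in Q, so sqrt(91) and sqrt(89) generate independent quadratic extensions. Thus [K:Q] = 4 and Gal(K/Q) is generated by the two order-2 automorphisms sqrt(91) ↦ -sqrt(91) and sqrt(89) ↦ -sqrt(89), giving V_4.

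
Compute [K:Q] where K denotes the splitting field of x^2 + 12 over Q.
[K:Q] = 2

The discriminant of x^2 + (0)*x + (12) is b^2 - 4c = 0 - (48) = -48. Since -48 is not a perfect square in Q, the polynomial is irreducible over Q. Its two roots generate a degree-2 extension, so [K:Q] = 2.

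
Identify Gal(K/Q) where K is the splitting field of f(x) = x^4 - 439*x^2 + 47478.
Gal(K/Q) = V_4 (Klein four-group, Z/2Z × Z/2Z)

f factors as (x^2 - 246)(x^2 - 193), so the splitting field is K = Q(sqrt(246), sqrt(193)). The elements 246, 193, 47478 are all non-squares in Q, so sqrt(246) and sqrt(193) generate independent quadratic extensions. Thus [K:Q] = 4 and Gal(K/Q) is generated by the two order-2 automorphisms sqrt(246) ↦ -sqrt(246) and sqrt(193) ↦ -sqrt(193), giving V_4.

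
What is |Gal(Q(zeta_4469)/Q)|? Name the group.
|Gal(Q(zeta_4469)/Q)| = phi(4469) = 4320; group ≅ (Z/4469Z)^* ≅ Z/40Z × Z/108Z

The n-th cyclotomic polynomial Φ_4469(x) is the minimal polynomial of zeta_4469 over Q and has degree phi(4469) = 4320. So Q(zeta_4469) is a degree-4320 Galois extension with Galois group (Z/4469Z)^*. By CRT, (Z/4469Z)^* ≅ (Z/41Z)^* × (Z/109Z)^*. Each prime-power unit group is (Z/41Z)^* ≅ Z/40Z; (Z/109Z)^* ≅ Z/108Z. Hence Gal(Q(zeta_4469)/Q) ≅ Z/40Z × Z/108Z.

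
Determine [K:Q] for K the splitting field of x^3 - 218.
[K:Q] = 6

x^3 - 218 has one real root r = 218^(1/3) and two complex roots r*zeta_3, r*zeta_3^2 where zeta_3 = e^(2*pi*i/3). The splitting field is Q(r, zeta_3). [Q(r):Q] = 3 and [Q(zeta_3):Q] = 2 with gcd = 1, so [Q(r, zeta_3):Q] = 3 * 2 = 6.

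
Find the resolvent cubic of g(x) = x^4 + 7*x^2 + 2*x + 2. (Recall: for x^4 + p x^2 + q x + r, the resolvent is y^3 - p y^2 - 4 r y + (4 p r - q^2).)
h(y) = y^3 - 7*y^2 - 8*y + 52

Identify coefficients: p = 7, q = 2, r = 2.
Plug into h(y) = y^3 - p y^2 - 4 r y + (4 p r - q^2):
  h(y) = y^3 - (7) y^2 - 4*(2) y + (4*(7)*(2) - (2)^2)
       = y^3 + (-7) y^2 + (-8) y + (52).
Simplifying: h(y) = y^3 - 7*y^2 - 8*y + 52.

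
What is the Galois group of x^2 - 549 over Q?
Gal(K/Q) = Z/2Z (cyclic of order 2)

x^2 - 549 is irreducible over Q since 549 is not a rational square. The splitting field Q(sqrt(549)) has degree 2 over Q, and its unique nontrivial automorphism is sqrt(549) ↦ -sqrt(549). Hence Gal(Q(sqrt(549))/Q) = Z/2Z.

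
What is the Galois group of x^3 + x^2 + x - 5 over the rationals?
Gal(K/Q) = S_3 (symmetric group of order 6)

Compute the discriminant of x^3 + (1)*x^2 + (1)*x + (-5): Δ = -748. Since Δ is not a rational square, the Galois group is not contained in A_3; it must be the full S_3 (irreducibility of the cubic rules out anything smaller).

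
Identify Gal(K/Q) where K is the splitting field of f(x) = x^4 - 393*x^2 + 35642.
Gal(K/Q) = V_4 (Klein four-group, Z/2Z × Z/2Z)

f factors as (x^2 - 142)(x^2 - 251), so the splitting field is K = Q(sqrt(142), sqrt(251)). The elements 142, 251, 35642 are all non-squares in Q, so sqrt(142) and sqrt(251) generate independent quadratic extensions. Thus [K:Q] = 4 and Gal(K/Q) is generated by the two order-2 automorphisms sqrt(142) ↦ -sqrt(142) and sqrt(251) ↦ -sqrt(251), giving V_4.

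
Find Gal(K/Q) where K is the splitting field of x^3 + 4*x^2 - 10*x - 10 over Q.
Gal(K/Q) = S_3 (symmetric group of order 6)

Compute the discriminant of x^3 + (4)*x^2 + (-10)*x + (-10): Δ = 12660. Since Δ is not a rational square, the Galois group is not contained in A_3; it must be the full S_3 (irreducibility of the cubic rules out anything smaller).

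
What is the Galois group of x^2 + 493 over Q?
Gal(K/Q) = Z/2Z (cyclic of order 2)

x^2 + 493 is irreducible over Q since -493 is not a rational square. The splitting field Q(sqrt(-493)) has degree 2 over Q, and its unique nontrivial automorphism is sqrt(-493) ↦ -sqrt(-493). Hence Gal(Q(sqrt(-493))/Q) = Z/2Z.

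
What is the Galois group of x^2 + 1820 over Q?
Gal(K/Q) = Z/2Z (cyclic of order 2)

x^2 + 1820 is irreducible over Q since -1820 is not a rational square. The splitting field Q(sqrt(-1820)) has degree 2 over Q, and its unique nontrivial automorphism is sqrt(-1820) ↦ -sqrt(-1820). Hence Gal(Q(sqrt(-1820))/Q) = Z/2Z.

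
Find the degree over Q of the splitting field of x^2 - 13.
[K:Q] = 2

The discriminant of x^2 + (0)*x + (-13) is b^2 - 4c = 0 - (-52) = 52. Since 52 is not a perfect square in Q, the polynomial is irreducible over Q. Its two roots generate a degree-2 extension, so [K:Q] = 2.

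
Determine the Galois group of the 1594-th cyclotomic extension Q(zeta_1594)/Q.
|Gal(Q(zeta_1594)/Q)| = phi(1594) = 796; group ≅ (Z/1594Z)^* ≅ Z/796Z

The n-th cyclotomic polynomial Φ_1594(x) is the minimal polynomial of zeta_1594 over Q and has degree phi(1594) = 796. So Q(zeta_1594) is a degree-796 Galois extension with Galois group (Z/1594Z)^*. By CRT, (Z/1594Z)^* ≅ (Z/2Z)^* × (Z/797Z)^*. Each prime-power unit group is (Z/2Z)^* ≅ trivial group (order 1); (Z/797Z)^* ≅ Z/796Z. Hence Gal(Q(zeta_1594)/Q) ≅ Z/796Z.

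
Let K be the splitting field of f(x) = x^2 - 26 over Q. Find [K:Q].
[K:Q] = 2

The polynomial x^2 - 26 is irreducible over Q since 26 is not a perfect square. Its splitting field is Q(sqrt(26)), which has degree 2 over Q.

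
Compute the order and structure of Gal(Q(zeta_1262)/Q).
|Gal(Q(zeta_1262)/Q)| = phi(1262) = 630; group ≅ (Z/1262Z)^* ≅ Z/630Z

The n-th cyclotomic polynomial Φ_1262(x) is the minimal polynomial of zeta_1262 over Q and has degree phi(1262) = 630. So Q(zeta_1262) is a degree-630 Galois extension with Galois group (Z/1262Z)^*. By CRT, (Z/1262Z)^* ≅ (Z/2Z)^* × (Z/631Z)^*. Each prime-power unit group is (Z/2Z)^* ≅ trivial group (order 1); (Z/631Z)^* ≅ Z/630Z. Hence Gal(Q(zeta_1262)/Q) ≅ Z/630Z.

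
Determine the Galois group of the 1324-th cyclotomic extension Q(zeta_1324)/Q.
|Gal(Q(zeta_1324)/Q)| = phi(1324) = 660; group ≅ (Z/1324Z)^* ≅ Z/2Z × Z/330Z

The n-th cyclotomic polynomial Φ_1324(x) is the minimal polynomial of zeta_1324 over Q and has degree phi(1324) = 660. So Q(zeta_1324) is a degree-660 Galois extension with Galois group (Z/1324Z)^*. By CRT, (Z/1324Z)^* ≅ (Z/4Z)^* × (Z/331Z)^*. Each prime-power unit group is (Z/4Z)^* ≅ Z/2Z; (Z/331Z)^* ≅ Z/330Z. Hence Gal(Q(zeta_1324)/Q) ≅ Z/2Z × Z/330Z.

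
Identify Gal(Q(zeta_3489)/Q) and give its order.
|Gal(Q(zeta_3489)/Q)| = phi(3489) = 2324; group ≅ (Z/3489Z)^* ≅ Z/2Z × Z/1162Z

The n-th cyclotomic polynomial Φ_3489(x) is the minimal polynomial of zeta_3489 over Q and has degree phi(3489) = 2324. So Q(zeta_3489) is a degree-2324 Galois extension with Galois group (Z/3489Z)^*. By CRT, (Z/3489Z)^* ≅ (Z/3Z)^* × (Z/1163Z)^*. Each prime-power unit group is (Z/3Z)^* ≅ Z/2Z; (Z/1163Z)^* ≅ Z/1162Z. Hence Gal(Q(zeta_3489)/Q) ≅ Z/2Z × Z/1162Z.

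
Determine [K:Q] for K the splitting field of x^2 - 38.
[K:Q] = 2

The polynomial x^2 - 38 is irreducible over Q since 38 is not a perfect square. Its splitting field is Q(sqrt(38)), which has degree 2 over Q.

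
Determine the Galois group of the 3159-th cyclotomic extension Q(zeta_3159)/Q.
|Gal(Q(zeta_3159)/Q)| = phi(3159) = 1944; group ≅ (Z/3159Z)^* ≅ Z/12Z × Z/162Z

The n-th cyclotomic polynomial Φ_3159(x) is the minimal polynomial of zeta_3159 over Q and has degree phi(3159) = 1944. So Q(zeta_3159) is a degree-1944 Galois extension with Galois group (Z/3159Z)^*. By CRT, (Z/3159Z)^* ≅ (Z/243Z)^* × (Z/13Z)^*. Each prime-power unit group is (Z/243Z)^* ≅ Z/162Z; (Z/13Z)^* ≅ Z/12Z. Hence Gal(Q(zeta_3159)/Q) ≅ Z/12Z × Z/162Z.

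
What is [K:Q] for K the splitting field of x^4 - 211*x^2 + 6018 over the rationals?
[K:Q] = 4

f factors as (x^2 - 34)(x^2 - 177); the splitting field is K = Q(sqrt(34), sqrt(177)). Since 34, 177, and 6018 are all non-squares in Q, the three subfields Q(sqrt(34)), Q(sqrt(177)), Q(sqrt(6018)) are distinct degree-2 extensions, so [K:Q] = 4 (Klein four Galois group).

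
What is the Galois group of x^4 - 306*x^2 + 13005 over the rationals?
Gal(K/Q) = V_4 (Klein four-group, Z/2Z × Z/2Z)

f factors as (x^2 - 255)(x^2 - 51), so the splitting field is K = Q(sqrt(255), sqrt(51)). The elements 255, 51, 13005 are all non-squares in Q, so sqrt(255) and sqrt(51) generate independent quadratic extensions. Thus [K:Q] = 4 and Gal(K/Q) is generated by the two order-2 automorphisms sqrt(255) ↦ -sqrt(255) and sqrt(51) ↦ -sqrt(51), giving V_4.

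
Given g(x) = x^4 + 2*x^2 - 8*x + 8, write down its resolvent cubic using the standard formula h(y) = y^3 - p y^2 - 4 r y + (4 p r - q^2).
h(y) = y^3 - 2*y^2 - 32*y

Identify coefficients: p = 2, q = -8, r = 8.
Plug into h(y) = y^3 - p y^2 - 4 r y + (4 p r - q^2):
  h(y) = y^3 - (2) y^2 - 4*(8) y + (4*(2)*(8) - (-8)^2)
       = y^3 + (-2) y^2 + (-32) y + (0).
Simplifying: h(y) = y^3 - 2*y^2 - 32*y.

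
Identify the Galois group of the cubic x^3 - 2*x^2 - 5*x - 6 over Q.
Gal(K/Q) = S_3 (symmetric group of order 6)

Compute the discriminant of x^3 + (-2)*x^2 + (-5)*x + (-6): Δ = -1644. Since Δ is not a rational square, the Galois group is not contained in A_3; it must be the full S_3 (irreducibility of the cubic rules out anything smaller).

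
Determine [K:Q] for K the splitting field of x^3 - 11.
[K:Q] = 6

x^3 - 11 has one real root r = 11^(1/3) and two complex roots r*zeta_3, r*zeta_3^2 where zeta_3 = e^(2*pi*i/3). The splitting field is Q(r, zeta_3). [Q(r):Q] = 3 and [Q(zeta_3):Q] = 2 with gcd = 1, so [Q(r, zeta_3):Q] = 3 * 2 = 6.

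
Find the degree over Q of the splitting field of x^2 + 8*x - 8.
[K:Q] = 2

The discriminant of x^2 + (8)*x + (-8) is b^2 - 4c = 64 - (-32) = 96. Since 96 is not a perfect square in Q, the polynomial is irreducible over Q. Its two roots generate a degree-2 extension, so [K:Q] = 2.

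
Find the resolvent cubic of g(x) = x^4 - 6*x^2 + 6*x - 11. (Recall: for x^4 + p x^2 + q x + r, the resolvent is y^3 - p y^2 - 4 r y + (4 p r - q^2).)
h(y) = y^3 + 6*y^2 + 44*y + 228

Identify coefficients: p = -6, q = 6, r = -11.
Plug into h(y) = y^3 - p y^2 - 4 r y + (4 p r - q^2):
  h(y) = y^3 - (-6) y^2 - 4*(-11) y + (4*(-6)*(-11) - (6)^2)
       = y^3 + (6) y^2 + (44) y + (228).
Simplifying: h(y) = y^3 + 6*y^2 + 44*y + 228.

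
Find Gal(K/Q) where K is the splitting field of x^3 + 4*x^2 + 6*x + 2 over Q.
Gal(K/Q) = S_3 (symmetric group of order 6)

Compute the discriminant of x^3 + (4)*x^2 + (6)*x + (2): Δ = -44. Since Δ is not a rational square, the Galois group is not contained in A_3; it must be the full S_3 (irreducibility of the cubic rules out anything smaller).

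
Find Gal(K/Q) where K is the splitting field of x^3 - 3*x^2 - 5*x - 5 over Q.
Gal(K/Q) = S_3 (symmetric group of order 6)

Compute the discriminant of x^3 + (-3)*x^2 + (-5)*x + (-5): Δ = -1840. Since Δ is not a rational square, the Galois group is not contained in A_3; it must be the full S_3 (irreducibility of the cubic rules out anything smaller).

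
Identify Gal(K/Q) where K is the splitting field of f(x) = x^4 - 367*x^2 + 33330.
Gal(K/Q) = V_4 (Klein four-group, Z/2Z × Z/2Z)

f factors as (x^2 - 202)(x^2 - 165), so the splitting field is K = Q(sqrt(202), sqrt(165)). The elements 202, 165, 33330 are all non-squares in Q, so sqrt(202) and sqrt(165) generate independent quadratic extensions. Thus [K:Q] = 4 and Gal(K/Q) is generated by the two order-2 automorphisms sqrt(202) ↦ -sqrt(202) and sqrt(165) ↦ -sqrt(165), giving V_4.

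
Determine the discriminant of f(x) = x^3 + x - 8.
Δ = -1732

For a depressed cubic x^3 + p x + q the discriminant is Δ = -4 p^3 - 27 q^2 = -4*(1)^3 - 27*(-8)^2 = -4 - 1728 = -1732.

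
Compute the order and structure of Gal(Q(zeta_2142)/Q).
|Gal(Q(zeta_2142)/Q)| = phi(2142) = 576; group ≅ (Z/2142Z)^* ≅ Z/6Z × Z/6Z × Z/16Z

The n-th cyclotomic polynomial Φ_2142(x) is the minimal polynomial of zeta_2142 over Q and has degree phi(2142) = 576. So Q(zeta_2142) is a degree-576 Galois extension with Galois group (Z/2142Z)^*. By CRT, (Z/2142Z)^* ≅ (Z/2Z)^* × (Z/9Z)^* × (Z/7Z)^* × (Z/17Z)^*. Each prime-power unit group is (Z/2Z)^* ≅ trivial group (order 1); (Z/9Z)^* ≅ Z/6Z; (Z/7Z)^* ≅ Z/6Z; (Z/17Z)^* ≅ Z/16Z. Hence Gal(Q(zeta_2142)/Q) ≅ Z/6Z × Z/6Z × Z/16Z.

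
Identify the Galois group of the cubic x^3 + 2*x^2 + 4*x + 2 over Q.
Gal(K/Q) = S_3 (symmetric group of order 6)

Compute the discriminant of x^3 + (2)*x^2 + (4)*x + (2): Δ = -76. Since Δ is not a rational square, the Galois group is not contained in A_3; it must be the full S_3 (irreducibility of the cubic rules out anything smaller).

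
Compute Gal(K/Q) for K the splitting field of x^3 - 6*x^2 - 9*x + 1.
Gal(K/Q) = S_3 (symmetric group of order 6)

Compute the discriminant of x^3 + (-6)*x^2 + (-9)*x + (1): Δ = 7641. Since Δ is not a rational square, the Galois group is not contained in A_3; it must be the full S_3 (irreducibility of the cubic rules out anything smaller).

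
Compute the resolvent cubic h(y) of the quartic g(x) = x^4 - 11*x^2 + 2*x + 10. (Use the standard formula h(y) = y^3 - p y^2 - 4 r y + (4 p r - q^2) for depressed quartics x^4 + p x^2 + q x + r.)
h(y) = y^3 + 11*y^2 - 40*y - 444

Identify coefficients: p = -11, q = 2, r = 10.
Plug into h(y) = y^3 - p y^2 - 4 r y + (4 p r - q^2):
  h(y) = y^3 - (-11) y^2 - 4*(10) y + (4*(-11)*(10) - (2)^2)
       = y^3 + (11) y^2 + (-40) y + (-444).
Simplifying: h(y) = y^3 + 11*y^2 - 40*y - 444.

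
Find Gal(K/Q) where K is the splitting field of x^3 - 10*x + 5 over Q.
Gal(K/Q) = S_3 (symmetric group of order 6)

Compute the discriminant of x^3 + (0)*x^2 + (-10)*x + (5): Δ = 3325. Since Δ is not a rational square, the Galois group is not contained in A_3; it must be the full S_3 (irreducibility of the cubic rules out anything smaller).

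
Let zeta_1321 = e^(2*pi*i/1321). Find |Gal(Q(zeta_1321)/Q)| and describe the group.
|Gal(Q(zeta_1321)/Q)| = phi(1321) = 1320; group ≅ (Z/1321Z)^* ≅ Z/1320Z

The n-th cyclotomic polynomial Φ_1321(x) is the minimal polynomial of zeta_1321 over Q and has degree phi(1321) = 1320. So Q(zeta_1321) is a degree-1320 Galois extension with Galois group (Z/1321Z)^*. (Z/1321Z)^* is cyclic since 1321 is an odd prime power (or 4). Hence Gal(Q(zeta_1321)/Q) ≅ Z/1320Z.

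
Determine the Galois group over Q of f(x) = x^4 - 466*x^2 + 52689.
Gal(K/Q) = V_4 (Klein four-group, Z/2Z × Z/2Z)

f factors as (x^2 - 273)(x^2 - 193), so the splitting field is K = Q(sqrt(273), sqrt(193)). The elements 273, 193, 52689 are all non-squares in Q, so sqrt(273) and sqrt(193) generate independent quadratic extensions. Thus [K:Q] = 4 and Gal(K/Q) is generated by the two order-2 automorphisms sqrt(273) ↦ -sqrt(273) and sqrt(193) ↦ -sqrt(193), giving V_4.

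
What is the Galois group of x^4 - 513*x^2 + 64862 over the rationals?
Gal(K/Q) = V_4 (Klein four-group, Z/2Z × Z/2Z)

f factors as (x^2 - 226)(x^2 - 287), so the splitting field is K = Q(sqrt(226), sqrt(287)). The elements 226, 287, 64862 are all non-squares in Q, so sqrt(226) and sqrt(287) generate independent quadratic extensions. Thus [K:Q] = 4 and Gal(K/Q) is generated by the two order-2 automorphisms sqrt(226) ↦ -sqrt(226) and sqrt(287) ↦ -sqrt(287), giving V_4.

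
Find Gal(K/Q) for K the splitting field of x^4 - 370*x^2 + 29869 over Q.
Gal(K/Q) = V_4 (Klein four-group, Z/2Z × Z/2Z)

f factors as (x^2 - 251)(x^2 - 119), so the splitting field is K = Q(sqrt(251), sqrt(119)). The elements 251, 119, 29869 are all non-squares in Q, so sqrt(251) and sqrt(119) generate independent quadratic extensions. Thus [K:Q] = 4 and Gal(K/Q) is generated by the two order-2 automorphisms sqrt(251) ↦ -sqrt(251) and sqrt(119) ↦ -sqrt(119), giving V_4.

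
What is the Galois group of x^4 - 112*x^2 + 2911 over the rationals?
Gal(K/Q) = V_4 (Klein four-group, Z/2Z × Z/2Z)

f factors as (x^2 - 41)(x^2 - 71), so the splitting field is K = Q(sqrt(41), sqrt(71)). The elements 41, 71, 2911 are all non-squares in Q, so sqrt(41) and sqrt(71) generate independent quadratic extensions. Thus [K:Q] = 4 and Gal(K/Q) is generated by the two order-2 automorphisms sqrt(41) ↦ -sqrt(41) and sqrt(71) ↦ -sqrt(71), giving V_4.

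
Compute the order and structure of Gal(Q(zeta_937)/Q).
|Gal(Q(zeta_937)/Q)| = phi(937) = 936; group ≅ (Z/937Z)^* ≅ Z/936Z

The n-th cyclotomic polynomial Φ_937(x) is the minimal polynomial of zeta_937 over Q and has degree phi(937) = 936. So Q(zeta_937) is a degree-936 Galois extension with Galois group (Z/937Z)^*. (Z/937Z)^* is cyclic since 937 is an odd prime power (or 4). Hence Gal(Q(zeta_937)/Q) ≅ Z/936Z.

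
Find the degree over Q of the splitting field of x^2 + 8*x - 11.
[K:Q] = 2

The discriminant of x^2 + (8)*x + (-11) is b^2 - 4c = 64 - (-44) = 108. Since 108 is not a perfect square in Q, the polynomial is irreducible over Q. Its two roots generate a degree-2 extension, so [K:Q] = 2.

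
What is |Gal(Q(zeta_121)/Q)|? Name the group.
|Gal(Q(zeta_121)/Q)| = phi(121) = 110; group ≅ (Z/121Z)^* ≅ Z/110Z

The n-th cyclotomic polynomial Φ_121(x) is the minimal polynomial of zeta_121 over Q and has degree phi(121) = 110. So Q(zeta_121) is a degree-110 Galois extension with Galois group (Z/121Z)^*. (Z/121Z)^* is cyclic since 121 is an odd prime power (or 4). Hence Gal(Q(zeta_121)/Q) ≅ Z/110Z.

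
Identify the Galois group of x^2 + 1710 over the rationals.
Gal(K/Q) = Z/2Z (cyclic of order 2)

x^2 + 1710 is irreducible over Q since -1710 is not a rational square. The splitting field Q(sqrt(-1710)) has degree 2 over Q, and its unique nontrivial automorphism is sqrt(-1710) ↦ -sqrt(-1710). Hence Gal(Q(sqrt(-1710))/Q) = Z/2Z.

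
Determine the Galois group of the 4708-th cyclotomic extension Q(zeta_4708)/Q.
|Gal(Q(zeta_4708)/Q)| = phi(4708) = 2120; group ≅ (Z/4708Z)^* ≅ Z/2Z × Z/10Z × Z/106Z

The n-th cyclotomic polynomial Φ_4708(x) is the minimal polynomial of zeta_4708 over Q and has degree phi(4708) = 2120. So Q(zeta_4708) is a degree-2120 Galois extension with Galois group (Z/4708Z)^*. By CRT, (Z/4708Z)^* ≅ (Z/4Z)^* × (Z/11Z)^* × (Z/107Z)^*. Each prime-power unit group is (Z/4Z)^* ≅ Z/2Z; (Z/11Z)^* ≅ Z/10Z; (Z/107Z)^* ≅ Z/106Z. Hence Gal(Q(zeta_4708)/Q) ≅ Z/2Z × Z/10Z × Z/106Z.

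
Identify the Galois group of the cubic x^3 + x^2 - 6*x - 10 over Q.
Gal(K/Q) = S_3 (symmetric group of order 6)

Compute the discriminant of x^3 + (1)*x^2 + (-6)*x + (-10): Δ = -680. Since Δ is not a rational square, the Galois group is not contained in A_3; it must be the full S_3 (irreducibility of the cubic rules out anything smaller).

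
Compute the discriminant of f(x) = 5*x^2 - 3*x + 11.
Δ = -211

For a quadratic a x^2 + b x + c the discriminant is Δ = b^2 - 4ac = (-3)^2 - 4*(5)*(11) = 9 - (220) = -211.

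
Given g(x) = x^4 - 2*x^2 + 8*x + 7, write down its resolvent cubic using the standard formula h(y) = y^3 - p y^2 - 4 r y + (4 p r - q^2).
h(y) = y^3 + 2*y^2 - 28*y - 120

Identify coefficients: p = -2, q = 8, r = 7.
Plug into h(y) = y^3 - p y^2 - 4 r y + (4 p r - q^2):
  h(y) = y^3 - (-2) y^2 - 4*(7) y + (4*(-2)*(7) - (8)^2)
       = y^3 + (2) y^2 + (-28) y + (-120).
Simplifying: h(y) = y^3 + 2*y^2 - 28*y - 120.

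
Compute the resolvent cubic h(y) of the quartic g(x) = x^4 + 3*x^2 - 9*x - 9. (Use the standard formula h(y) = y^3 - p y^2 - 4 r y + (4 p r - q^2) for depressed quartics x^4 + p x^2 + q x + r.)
h(y) = y^3 - 3*y^2 + 36*y - 189

Identify coefficients: p = 3, q = -9, r = -9.
Plug into h(y) = y^3 - p y^2 - 4 r y + (4 p r - q^2):
  h(y) = y^3 - (3) y^2 - 4*(-9) y + (4*(3)*(-9) - (-9)^2)
       = y^3 + (-3) y^2 + (36) y + (-189).
Simplifying: h(y) = y^3 - 3*y^2 + 36*y - 189.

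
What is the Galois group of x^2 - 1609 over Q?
Gal(K/Q) = Z/2Z (cyclic of order 2)

x^2 - 1609 is irreducible over Q since 1609 is not a rational square. The splitting field Q(sqrt(1609)) has degree 2 over Q, and its unique nontrivial automorphism is sqrt(1609) ↦ -sqrt(1609). Hence Gal(Q(sqrt(1609))/Q) = Z/2Z.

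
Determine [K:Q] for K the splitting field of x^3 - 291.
[K:Q] = 6

x^3 - 291 has one real root r = 291^(1/3) and two complex roots r*zeta_3, r*zeta_3^2 where zeta_3 = e^(2*pi*i/3). The splitting field is Q(r, zeta_3). [Q(r):Q] = 3 and [Q(zeta_3):Q] = 2 with gcd = 1, so [Q(r, zeta_3):Q] = 3 * 2 = 6.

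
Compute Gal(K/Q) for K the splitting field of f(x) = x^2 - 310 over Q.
Gal(K/Q) = Z/2Z (cyclic of order 2)

x^2 - 310 is irreducible over Q since 310 is not a rational square. The splitting field Q(sqrt(310)) has degree 2 over Q, and its unique nontrivial automorphism is sqrt(310) ↦ -sqrt(310). Hence Gal(Q(sqrt(310))/Q) = Z/2Z.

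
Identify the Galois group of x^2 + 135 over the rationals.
Gal(K/Q) = Z/2Z (cyclic of order 2)

x^2 + 135 is irreducible over Q since -135 is not a rational square. The splitting field Q(sqrt(-135)) has degree 2 over Q, and its unique nontrivial automorphism is sqrt(-135) ↦ -sqrt(-135). Hence Gal(Q(sqrt(-135))/Q) = Z/2Z.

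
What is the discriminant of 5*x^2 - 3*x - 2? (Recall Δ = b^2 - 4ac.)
Δ = 49

For a quadratic a x^2 + b x + c the discriminant is Δ = b^2 - 4ac = (-3)^2 - 4*(5)*(-2) = 9 - (-40) = 49.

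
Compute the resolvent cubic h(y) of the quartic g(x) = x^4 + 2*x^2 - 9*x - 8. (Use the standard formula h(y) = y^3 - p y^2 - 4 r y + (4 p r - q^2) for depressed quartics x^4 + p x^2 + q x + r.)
h(y) = y^3 - 2*y^2 + 32*y - 145

Identify coefficients: p = 2, q = -9, r = -8.
Plug into h(y) = y^3 - p y^2 - 4 r y + (4 p r - q^2):
  h(y) = y^3 - (2) y^2 - 4*(-8) y + (4*(2)*(-8) - (-9)^2)
       = y^3 + (-2) y^2 + (32) y + (-145).
Simplifying: h(y) = y^3 - 2*y^2 + 32*y - 145.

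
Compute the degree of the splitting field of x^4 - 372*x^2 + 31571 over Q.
[K:Q] = 4

f factors as (x^2 - 131)(x^2 - 241); the splitting field is K = Q(sqrt(131), sqrt(241)). Since 131, 241, and 31571 are all non-squares in Q, the three subfields Q(sqrt(131)), Q(sqrt(241)), Q(sqrt(31571)) are distinct degree-2 extensions, so [K:Q] = 4 (Klein four Galois group).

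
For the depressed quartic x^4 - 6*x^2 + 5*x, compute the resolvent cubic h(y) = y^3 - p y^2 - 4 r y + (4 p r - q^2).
h(y) = y^3 + 6*y^2 - 25

Identify coefficients: p = -6, q = 5, r = 0.
Plug into h(y) = y^3 - p y^2 - 4 r y + (4 p r - q^2):
  h(y) = y^3 - (-6) y^2 - 4*(0) y + (4*(-6)*(0) - (5)^2)
       = y^3 + (6) y^2 + (0) y + (-25).
Simplifying: h(y) = y^3 + 6*y^2 - 25.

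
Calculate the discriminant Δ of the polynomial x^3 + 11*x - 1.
Δ = -5351

For a depressed cubic x^3 + p x + q the discriminant is Δ = -4 p^3 - 27 q^2 = -4*(11)^3 - 27*(-1)^2 = -5324 - 27 = -5351.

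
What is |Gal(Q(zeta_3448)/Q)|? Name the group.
|Gal(Q(zeta_3448)/Q)| = phi(3448) = 1720; group ≅ (Z/3448Z)^* ≅ Z/2Z × Z/2Z × Z/430Z

The n-th cyclotomic polynomial Φ_3448(x) is the minimal polynomial of zeta_3448 over Q and has degree phi(3448) = 1720. So Q(zeta_3448) is a degree-1720 Galois extension with Galois group (Z/3448Z)^*. By CRT, (Z/3448Z)^* ≅ (Z/8Z)^* × (Z/431Z)^*. Each prime-power unit group is (Z/8Z)^* ≅ Z/2Z × Z/2Z; (Z/431Z)^* ≅ Z/430Z. Hence Gal(Q(zeta_3448)/Q) ≅ Z/2Z × Z/2Z × Z/430Z.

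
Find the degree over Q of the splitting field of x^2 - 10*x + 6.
[K:Q] = 2

The discriminant of x^2 + (-10)*x + (6) is b^2 - 4c = 100 - (24) = 76. Since 76 is not a perfect square in Q, the polynomial is irreducible over Q. Its two roots generate a degree-2 extension, so [K:Q] = 2.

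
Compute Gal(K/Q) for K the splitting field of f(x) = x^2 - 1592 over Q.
Gal(K/Q) = Z/2Z (cyclic of order 2)

x^2 - 1592 is irreducible over Q since 1592 is not a rational square. The splitting field Q(sqrt(1592)) has degree 2 over Q, and its unique nontrivial automorphism is sqrt(1592) ↦ -sqrt(1592). Hence Gal(Q(sqrt(1592))/Q) = Z/2Z.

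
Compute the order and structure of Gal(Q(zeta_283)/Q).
|Gal(Q(zeta_283)/Q)| = phi(283) = 282; group ≅ (Z/283Z)^* ≅ Z/282Z

The n-th cyclotomic polynomial Φ_283(x) is the minimal polynomial of zeta_283 over Q and has degree phi(283) = 282. So Q(zeta_283) is a degree-282 Galois extension with Galois group (Z/283Z)^*. (Z/283Z)^* is cyclic since 283 is an odd prime power (or 4). Hence Gal(Q(zeta_283)/Q) ≅ Z/282Z.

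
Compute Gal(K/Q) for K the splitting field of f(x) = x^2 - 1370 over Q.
Gal(K/Q) = Z/2Z (cyclic of order 2)

x^2 - 1370 is irreducible over Q since 1370 is not a rational square. The splitting field Q(sqrt(1370)) has degree 2 over Q, and its unique nontrivial automorphism is sqrt(1370) ↦ -sqrt(1370). Hence Gal(Q(sqrt(1370))/Q) = Z/2Z.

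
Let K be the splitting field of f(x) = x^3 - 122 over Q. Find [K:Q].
[K:Q] = 6

x^3 - 122 has one real root r = 122^(1/3) and two complex roots r*zeta_3, r*zeta_3^2 where zeta_3 = e^(2*pi*i/3). The splitting field is Q(r, zeta_3). [Q(r):Q] = 3 and [Q(zeta_3):Q] = 2 with gcd = 1, so [Q(r, zeta_3):Q] = 3 * 2 = 6.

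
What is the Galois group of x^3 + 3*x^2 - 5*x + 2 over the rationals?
Gal(K/Q) = S_3 (symmetric group of order 6)

Compute the discriminant of x^3 + (3)*x^2 + (-5)*x + (2): Δ = -139. Since Δ is not a rational square, the Galois group is not contained in A_3; it must be the full S_3 (irreducibility of the cubic rules out anything smaller).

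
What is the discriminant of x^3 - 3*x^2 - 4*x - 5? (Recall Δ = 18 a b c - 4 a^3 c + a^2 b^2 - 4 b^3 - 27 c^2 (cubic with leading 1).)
Δ = -1895

For x^3 + a x^2 + b x + c the discriminant is Δ = 18 a b c - 4 a^3 c + a^2 b^2 - 4 b^3 - 27 c^2.
Plug a = -3, b = -4, c = -5:
  18*(-3)*(-4)*(-5) - 4*(-3)^3*(-5) + (-3)^2*(-4)^2 - 4*(-4)^3 - 27*(-5)^2
  = -1080 + (-540) + 144 + (256) + (-675)
  = -1895.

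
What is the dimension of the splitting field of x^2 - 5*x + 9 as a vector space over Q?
[K:Q] = 2

The discriminant of x^2 + (-5)*x + (9) is b^2 - 4c = 25 - (36) = -11. Since -11 is not a perfect square in Q, the polynomial is irreducible over Q. Its two roots generate a degree-2 extension, so [K:Q] = 2.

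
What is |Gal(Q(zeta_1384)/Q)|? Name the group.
|Gal(Q(zeta_1384)/Q)| = phi(1384) = 688; group ≅ (Z/1384Z)^* ≅ Z/2Z × Z/2Z × Z/172Z

The n-th cyclotomic polynomial Φ_1384(x) is the minimal polynomial of zeta_1384 over Q and has degree phi(1384) = 688. So Q(zeta_1384) is a degree-688 Galois extension with Galois group (Z/1384Z)^*. By CRT, (Z/1384Z)^* ≅ (Z/8Z)^* × (Z/173Z)^*. Each prime-power unit group is (Z/8Z)^* ≅ Z/2Z × Z/2Z; (Z/173Z)^* ≅ Z/172Z. Hence Gal(Q(zeta_1384)/Q) ≅ Z/2Z × Z/2Z × Z/172Z.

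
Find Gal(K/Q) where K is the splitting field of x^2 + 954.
Gal(K/Q) = Z/2Z (cyclic of order 2)

x^2 + 954 is irreducible over Q since -954 is not a rational square. The splitting field Q(sqrt(-954)) has degree 2 over Q, and its unique nontrivial automorphism is sqrt(-954) ↦ -sqrt(-954). Hence Gal(Q(sqrt(-954))/Q) = Z/2Z.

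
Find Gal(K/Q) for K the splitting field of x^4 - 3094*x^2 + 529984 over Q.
Gal(K/Q) = Z/2Z (cyclic of order 2)

f factors as (x^2 - 2912)(x^2 - 182), so the splitting field is K = Q(sqrt(2912), sqrt(182)). The squarefree part of 2912 is 182 and the squarefree part of 182 is also 182, so sqrt(2912) and sqrt(182) are both rational multiples of sqrt(182). Hence Q(sqrt(2912)) = Q(sqrt(182)) = Q(sqrt(182)), and the splitting field collapses to a single degree-2 extension with Galois group Z/2Z.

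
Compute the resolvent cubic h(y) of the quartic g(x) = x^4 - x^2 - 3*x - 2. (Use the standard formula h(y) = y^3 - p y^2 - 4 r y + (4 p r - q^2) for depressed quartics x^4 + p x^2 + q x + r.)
h(y) = y^3 + y^2 + 8*y - 1

Identify coefficients: p = -1, q = -3, r = -2.
Plug into h(y) = y^3 - p y^2 - 4 r y + (4 p r - q^2):
  h(y) = y^3 - (-1) y^2 - 4*(-2) y + (4*(-1)*(-2) - (-3)^2)
       = y^3 + (1) y^2 + (8) y + (-1).
Simplifying: h(y) = y^3 + y^2 + 8*y - 1.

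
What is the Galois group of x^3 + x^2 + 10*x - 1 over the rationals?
Gal(K/Q) = S_3 (symmetric group of order 6)

Compute the discriminant of x^3 + (1)*x^2 + (10)*x + (-1): Δ = -4103. Since Δ is not a rational square, the Galois group is not contained in A_3; it must be the full S_3 (irreducibility of the cubic rules out anything smaller).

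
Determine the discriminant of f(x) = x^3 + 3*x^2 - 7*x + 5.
Δ = -1292

For x^3 + a x^2 + b x + c the discriminant is Δ = 18 a b c - 4 a^3 c + a^2 b^2 - 4 b^3 - 27 c^2.
Plug a = 3, b = -7, c = 5:
  18*(3)*(-7)*(5) - 4*(3)^3*(5) + (3)^2*(-7)^2 - 4*(-7)^3 - 27*(5)^2
  = -1890 + (-540) + 441 + (1372) + (-675)
  = -1292.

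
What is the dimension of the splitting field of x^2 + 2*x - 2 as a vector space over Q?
[K:Q] = 2

The discriminant of x^2 + (2)*x + (-2) is b^2 - 4c = 4 - (-8) = 12. Since 12 is not a perfect square in Q, the polynomial is irreducible over Q. Its two roots generate a degree-2 extension, so [K:Q] = 2.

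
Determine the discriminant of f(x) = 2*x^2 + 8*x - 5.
Δ = 104

For a quadratic a x^2 + b x + c the discriminant is Δ = b^2 - 4ac = (8)^2 - 4*(2)*(-5) = 64 - (-40) = 104.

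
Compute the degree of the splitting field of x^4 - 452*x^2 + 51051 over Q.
[K:Q] = 4

f factors as (x^2 - 231)(x^2 - 221); the splitting field is K = Q(sqrt(231), sqrt(221)). Since 231, 221, and 51051 are all non-squares in Q, the three subfields Q(sqrt(231)), Q(sqrt(221)), Q(sqrt(51051)) are distinct degree-2 extensions, so [K:Q] = 4 (Klein four Galois group).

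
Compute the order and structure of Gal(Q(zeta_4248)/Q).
|Gal(Q(zeta_4248)/Q)| = phi(4248) = 1392; group ≅ (Z/4248Z)^* ≅ Z/2Z × Z/2Z × Z/6Z × Z/58Z

The n-th cyclotomic polynomial Φ_4248(x) is the minimal polynomial of zeta_4248 over Q and has degree phi(4248) = 1392. So Q(zeta_4248) is a degree-1392 Galois extension with Galois group (Z/4248Z)^*. By CRT, (Z/4248Z)^* ≅ (Z/8Z)^* × (Z/9Z)^* × (Z/59Z)^*. Each prime-power unit group is (Z/8Z)^* ≅ Z/2Z × Z/2Z; (Z/9Z)^* ≅ Z/6Z; (Z/59Z)^* ≅ Z/58Z. Hence Gal(Q(zeta_4248)/Q) ≅ Z/2Z × Z/2Z × Z/6Z × Z/58Z.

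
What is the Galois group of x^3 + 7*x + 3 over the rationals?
Gal(K/Q) = S_3 (symmetric group of order 6)

Compute the discriminant of x^3 + (0)*x^2 + (7)*x + (3): Δ = -1615. Since Δ is not a rational square, the Galois group is not contained in A_3; it must be the full S_3 (irreducibility of the cubic rules out anything smaller).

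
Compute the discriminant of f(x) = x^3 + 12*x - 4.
Δ = -7344

For a depressed cubic x^3 + p x + q the discriminant is Δ = -4 p^3 - 27 q^2 = -4*(12)^3 - 27*(-4)^2 = -6912 - 432 = -7344.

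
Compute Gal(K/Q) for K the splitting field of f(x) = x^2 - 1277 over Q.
Gal(K/Q) = Z/2Z (cyclic of order 2)

x^2 - 1277 is irreducible over Q since 1277 is not a rational square. The splitting field Q(sqrt(1277)) has degree 2 over Q, and its unique nontrivial automorphism is sqrt(1277) ↦ -sqrt(1277). Hence Gal(Q(sqrt(1277))/Q) = Z/2Z.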